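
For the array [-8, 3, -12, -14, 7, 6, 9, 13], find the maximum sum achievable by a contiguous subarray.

Using Kadane's algorithm on [-8, 3, -12, -14, 7, 6, 9, 13]:

Scanning through the array:
Position 1 (value 3): max_ending_here = 3, max_so_far = 3
Position 2 (value -12): max_ending_here = -9, max_so_far = 3
Position 3 (value -14): max_ending_here = -14, max_so_far = 3
Position 4 (value 7): max_ending_here = 7, max_so_far = 7
Position 5 (value 6): max_ending_here = 13, max_so_far = 13
Position 6 (value 9): max_ending_here = 22, max_so_far = 22
Position 7 (value 13): max_ending_here = 35, max_so_far = 35

Maximum subarray: [7, 6, 9, 13]
Maximum sum: 35

The maximum subarray is [7, 6, 9, 13] with sum 35. This subarray runs from index 4 to index 7.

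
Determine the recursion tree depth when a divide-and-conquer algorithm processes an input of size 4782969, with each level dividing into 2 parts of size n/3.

For divide and conquer with division factor 3:

Problem sizes at each level:
Level 0: 4782969
Level 1: 1594323
Level 2: 531441
Level 3: 177147
Level 4: 59049
Level 5: 19683
Level 6: 6561
Level 7: 2187
Level 8: 729
Level 9: 243
Level 10: 81
Level 11: 27
Level 12: 9
Level 13: 3
Level 14: 1

The root is level 0 and the size-1 base case is level 14 (the tree spans levels 0 through 14, i.e. 15 levels counting the root), so the depth is the number of divisions: log_3(4782969) = 14

The recursion tree depth is log_3(4782969) = 14. At each level, the problem size is divided by 3, so it takes 14 divisions to reduce to a base case of size 1. The algorithm makes 2 recursive calls at each level.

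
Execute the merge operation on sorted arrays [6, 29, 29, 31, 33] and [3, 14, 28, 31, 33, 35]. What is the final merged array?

Merging process:

Compare 6 vs 3: take 3 from right. Merged: [3]
Compare 6 vs 14: take 6 from left. Merged: [3, 6]
Compare 29 vs 14: take 14 from right. Merged: [3, 6, 14]
Compare 29 vs 28: take 28 from right. Merged: [3, 6, 14, 28]
Compare 29 vs 31: take 29 from left. Merged: [3, 6, 14, 28, 29]
Compare 29 vs 31: take 29 from left. Merged: [3, 6, 14, 28, 29, 29]
Compare 31 vs 31: take 31 from left. Merged: [3, 6, 14, 28, 29, 29, 31]
Compare 33 vs 31: take 31 from right. Merged: [3, 6, 14, 28, 29, 29, 31, 31]
Compare 33 vs 33: take 33 from left. Merged: [3, 6, 14, 28, 29, 29, 31, 31, 33]
Append remaining from right: [33, 35]. Merged: [3, 6, 14, 28, 29, 29, 31, 31, 33, 33, 35]

Final merged array: [3, 6, 14, 28, 29, 29, 31, 31, 33, 33, 35]
Total comparisons: 9

The merged array is [3, 6, 14, 28, 29, 29, 31, 31, 33, 33, 35], requiring 9 comparisons. The merge step runs in O(n) time where n is the total number of elements.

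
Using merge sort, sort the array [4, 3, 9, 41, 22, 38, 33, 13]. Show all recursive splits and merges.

Merge sort trace:

Split: [4, 3, 9, 41, 22, 38, 33, 13] -> [4, 3, 9, 41] and [22, 38, 33, 13]
  Split: [4, 3, 9, 41] -> [4, 3] and [9, 41]
    Split: [4, 3] -> [4] and [3]
    Merge: [4] + [3] -> [3, 4]
    Split: [9, 41] -> [9] and [41]
    Merge: [9] + [41] -> [9, 41]
  Merge: [3, 4] + [9, 41] -> [3, 4, 9, 41]
  Split: [22, 38, 33, 13] -> [22, 38] and [33, 13]
    Split: [22, 38] -> [22] and [38]
    Merge: [22] + [38] -> [22, 38]
    Split: [33, 13] -> [33] and [13]
    Merge: [33] + [13] -> [13, 33]
  Merge: [22, 38] + [13, 33] -> [13, 22, 33, 38]
Merge: [3, 4, 9, 41] + [13, 22, 33, 38] -> [3, 4, 9, 13, 22, 33, 38, 41]

Final sorted array: [3, 4, 9, 13, 22, 33, 38, 41]

The merge sort proceeds by recursively splitting the array and merging sorted halves.
After all merges, the sorted array is [3, 4, 9, 13, 22, 33, 38, 41].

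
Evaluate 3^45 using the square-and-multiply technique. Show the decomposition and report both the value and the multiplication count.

Computing 3^45 by squaring (build up from 3^1; each line after the first costs one multiplication):

3^1 = 3
3^2 = (3^1)^2 = 3^2 = 9
3^4 = (3^2)^2 = 9^2 = 81
3^5 = 3 * 3^4 = 3 * 81 = 243
3^10 = (3^5)^2 = 243^2 = 59049
3^11 = 3 * 3^10 = 3 * 59049 = 177147
3^22 = (3^11)^2 = 177147^2 = 31381059609
3^44 = (3^22)^2 = 31381059609^2 = 984770902183611232881
3^45 = 3 * 3^44 = 3 * 984770902183611232881 = 2954312706550833698643

Result: 2954312706550833698643
Multiplications needed: 8 (8 lines after 3^1)

3^45 = 2954312706550833698643. Using exponentiation by squaring, this requires 8 multiplications. The key idea: if the exponent is even, square the half-power; if odd, multiply by the base once.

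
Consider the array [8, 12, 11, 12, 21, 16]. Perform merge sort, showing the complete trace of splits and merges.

Merge sort trace:

Split: [8, 12, 11, 12, 21, 16] -> [8, 12, 11] and [12, 21, 16]
  Split: [8, 12, 11] -> [8] and [12, 11]
    Split: [12, 11] -> [12] and [11]
    Merge: [12] + [11] -> [11, 12]
  Merge: [8] + [11, 12] -> [8, 11, 12]
  Split: [12, 21, 16] -> [12] and [21, 16]
    Split: [21, 16] -> [21] and [16]
    Merge: [21] + [16] -> [16, 21]
  Merge: [12] + [16, 21] -> [12, 16, 21]
Merge: [8, 11, 12] + [12, 16, 21] -> [8, 11, 12, 12, 16, 21]

Final sorted array: [8, 11, 12, 12, 16, 21]

The merge sort proceeds by recursively splitting the array and merging sorted halves.
After all merges, the sorted array is [8, 11, 12, 12, 16, 21].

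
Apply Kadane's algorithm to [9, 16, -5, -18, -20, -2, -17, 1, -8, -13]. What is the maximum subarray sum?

Using Kadane's algorithm on [9, 16, -5, -18, -20, -2, -17, 1, -8, -13]:

Scanning through the array:
Position 1 (value 16): max_ending_here = 25, max_so_far = 25
Position 2 (value -5): max_ending_here = 20, max_so_far = 25
Position 3 (value -18): max_ending_here = 2, max_so_far = 25
Position 4 (value -20): max_ending_here = -18, max_so_far = 25
Position 5 (value -2): max_ending_here = -2, max_so_far = 25
Position 6 (value -17): max_ending_here = -17, max_so_far = 25
Position 7 (value 1): max_ending_here = 1, max_so_far = 25
Position 8 (value -8): max_ending_here = -7, max_so_far = 25
Position 9 (value -13): max_ending_here = -13, max_so_far = 25

Maximum subarray: [9, 16]
Maximum sum: 25

The maximum subarray is [9, 16] with sum 25. This subarray runs from index 0 to index 1.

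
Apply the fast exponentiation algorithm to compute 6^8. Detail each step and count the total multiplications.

Computing 6^8 by squaring (build up from 6^1; each line after the first costs one multiplication):

6^1 = 6
6^2 = (6^1)^2 = 6^2 = 36
6^4 = (6^2)^2 = 36^2 = 1296
6^8 = (6^4)^2 = 1296^2 = 1679616

Result: 1679616
Multiplications needed: 3 (3 lines after 6^1)

6^8 = 1679616. Using exponentiation by squaring, this requires 3 multiplications. The key idea: if the exponent is even, square the half-power; if odd, multiply by the base once.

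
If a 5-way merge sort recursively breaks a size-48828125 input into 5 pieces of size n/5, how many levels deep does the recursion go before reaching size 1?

For divide and conquer with division factor 5:

Problem sizes at each level:
Level 0: 48828125
Level 1: 9765625
Level 2: 1953125
Level 3: 390625
Level 4: 78125
Level 5: 15625
Level 6: 3125
Level 7: 625
Level 8: 125
Level 9: 25
Level 10: 5
Level 11: 1

The root is level 0 and the size-1 base case is level 11 (the tree spans levels 0 through 11, i.e. 12 levels counting the root), so the depth is the number of divisions: log_5(48828125) = 11

The recursion tree depth is log_5(48828125) = 11. At each level, the problem size is divided by 5, so it takes 11 divisions to reduce to a base case of size 1. The algorithm makes 5 recursive calls at each level.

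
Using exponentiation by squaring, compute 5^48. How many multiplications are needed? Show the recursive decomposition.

Computing 5^48 by squaring (build up from 5^1; each line after the first costs one multiplication):

5^1 = 5
5^2 = (5^1)^2 = 5^2 = 25
5^3 = 5 * 5^2 = 5 * 25 = 125
5^6 = (5^3)^2 = 125^2 = 15625
5^12 = (5^6)^2 = 15625^2 = 244140625
5^24 = (5^12)^2 = 244140625^2 = 59604644775390625
5^48 = (5^24)^2 = 59604644775390625^2 = 3552713678800500929355621337890625

Result: 3552713678800500929355621337890625
Multiplications needed: 6 (6 lines after 5^1)

5^48 = 3552713678800500929355621337890625. Using exponentiation by squaring, this requires 6 multiplications. The key idea: if the exponent is even, square the half-power; if odd, multiply by the base once.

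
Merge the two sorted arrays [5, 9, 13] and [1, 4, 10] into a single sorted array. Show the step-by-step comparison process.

Merging process:

Compare 5 vs 1: take 1 from right. Merged: [1]
Compare 5 vs 4: take 4 from right. Merged: [1, 4]
Compare 5 vs 10: take 5 from left. Merged: [1, 4, 5]
Compare 9 vs 10: take 9 from left. Merged: [1, 4, 5, 9]
Compare 13 vs 10: take 10 from right. Merged: [1, 4, 5, 9, 10]
Append remaining from left: [13]. Merged: [1, 4, 5, 9, 10, 13]

Final merged array: [1, 4, 5, 9, 10, 13]
Total comparisons: 5

The merged array is [1, 4, 5, 9, 10, 13], requiring 5 comparisons. The merge step runs in O(n) time where n is the total number of elements.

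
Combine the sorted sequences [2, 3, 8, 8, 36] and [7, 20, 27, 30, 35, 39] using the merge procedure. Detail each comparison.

Merging process:

Compare 2 vs 7: take 2 from left. Merged: [2]
Compare 3 vs 7: take 3 from left. Merged: [2, 3]
Compare 8 vs 7: take 7 from right. Merged: [2, 3, 7]
Compare 8 vs 20: take 8 from left. Merged: [2, 3, 7, 8]
Compare 8 vs 20: take 8 from left. Merged: [2, 3, 7, 8, 8]
Compare 36 vs 20: take 20 from right. Merged: [2, 3, 7, 8, 8, 20]
Compare 36 vs 27: take 27 from right. Merged: [2, 3, 7, 8, 8, 20, 27]
Compare 36 vs 30: take 30 from right. Merged: [2, 3, 7, 8, 8, 20, 27, 30]
Compare 36 vs 35: take 35 from right. Merged: [2, 3, 7, 8, 8, 20, 27, 30, 35]
Compare 36 vs 39: take 36 from left. Merged: [2, 3, 7, 8, 8, 20, 27, 30, 35, 36]
Append remaining from right: [39]. Merged: [2, 3, 7, 8, 8, 20, 27, 30, 35, 36, 39]

Final merged array: [2, 3, 7, 8, 8, 20, 27, 30, 35, 36, 39]
Total comparisons: 10

The merged array is [2, 3, 7, 8, 8, 20, 27, 30, 35, 36, 39], requiring 10 comparisons. The merge step runs in O(n) time where n is the total number of elements.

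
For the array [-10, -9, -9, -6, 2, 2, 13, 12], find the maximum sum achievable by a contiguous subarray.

Using Kadane's algorithm on [-10, -9, -9, -6, 2, 2, 13, 12]:

Scanning through the array:
Position 1 (value -9): max_ending_here = -9, max_so_far = -9
Position 2 (value -9): max_ending_here = -9, max_so_far = -9
Position 3 (value -6): max_ending_here = -6, max_so_far = -6
Position 4 (value 2): max_ending_here = 2, max_so_far = 2
Position 5 (value 2): max_ending_here = 4, max_so_far = 4
Position 6 (value 13): max_ending_here = 17, max_so_far = 17
Position 7 (value 12): max_ending_here = 29, max_so_far = 29

Maximum subarray: [2, 2, 13, 12]
Maximum sum: 29

The maximum subarray is [2, 2, 13, 12] with sum 29. This subarray runs from index 4 to index 7.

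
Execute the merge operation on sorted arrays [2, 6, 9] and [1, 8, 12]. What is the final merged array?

Merging process:

Compare 2 vs 1: take 1 from right. Merged: [1]
Compare 2 vs 8: take 2 from left. Merged: [1, 2]
Compare 6 vs 8: take 6 from left. Merged: [1, 2, 6]
Compare 9 vs 8: take 8 from right. Merged: [1, 2, 6, 8]
Compare 9 vs 12: take 9 from left. Merged: [1, 2, 6, 8, 9]
Append remaining from right: [12]. Merged: [1, 2, 6, 8, 9, 12]

Final merged array: [1, 2, 6, 8, 9, 12]
Total comparisons: 5

The merged array is [1, 2, 6, 8, 9, 12], requiring 5 comparisons. The merge step runs in O(n) time where n is the total number of elements.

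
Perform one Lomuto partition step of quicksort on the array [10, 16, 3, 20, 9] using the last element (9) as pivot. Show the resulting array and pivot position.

Lomuto partition with pivot = 9:

Initial array: [10, 16, 3, 20, 9]

arr[0]=10 > 9: no swap
arr[1]=16 > 9: no swap
arr[2]=3 <= 9: swap with position 0, array becomes [3, 16, 10, 20, 9]
arr[3]=20 > 9: no swap

Place pivot at position 1: [3, 9, 10, 20, 16]
Pivot position: 1

After partitioning with pivot 9, the array becomes [3, 9, 10, 20, 16]. The pivot is placed at index 1. All elements to the left of the pivot are <= 9, and all elements to the right are > 9.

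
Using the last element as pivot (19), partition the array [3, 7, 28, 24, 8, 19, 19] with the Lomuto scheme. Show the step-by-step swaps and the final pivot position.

Lomuto partition with pivot = 19:

Initial array: [3, 7, 28, 24, 8, 19, 19]

arr[0]=3 <= 19: swap with position 0, array becomes [3, 7, 28, 24, 8, 19, 19]
arr[1]=7 <= 19: swap with position 1, array becomes [3, 7, 28, 24, 8, 19, 19]
arr[2]=28 > 19: no swap
arr[3]=24 > 19: no swap
arr[4]=8 <= 19: swap with position 2, array becomes [3, 7, 8, 24, 28, 19, 19]
arr[5]=19 <= 19: swap with position 3, array becomes [3, 7, 8, 19, 28, 24, 19]

Place pivot at position 4: [3, 7, 8, 19, 19, 24, 28]
Pivot position: 4

After partitioning with pivot 19, the array becomes [3, 7, 8, 19, 19, 24, 28]. The pivot is placed at index 4. All elements to the left of the pivot are <= 19, and all elements to the right are > 19.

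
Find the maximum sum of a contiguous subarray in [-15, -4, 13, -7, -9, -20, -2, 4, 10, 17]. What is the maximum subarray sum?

Using Kadane's algorithm on [-15, -4, 13, -7, -9, -20, -2, 4, 10, 17]:

Scanning through the array:
Position 1 (value -4): max_ending_here = -4, max_so_far = -4
Position 2 (value 13): max_ending_here = 13, max_so_far = 13
Position 3 (value -7): max_ending_here = 6, max_so_far = 13
Position 4 (value -9): max_ending_here = -3, max_so_far = 13
Position 5 (value -20): max_ending_here = -20, max_so_far = 13
Position 6 (value -2): max_ending_here = -2, max_so_far = 13
Position 7 (value 4): max_ending_here = 4, max_so_far = 13
Position 8 (value 10): max_ending_here = 14, max_so_far = 14
Position 9 (value 17): max_ending_here = 31, max_so_far = 31

Maximum subarray: [4, 10, 17]
Maximum sum: 31

The maximum subarray is [4, 10, 17] with sum 31. This subarray runs from index 7 to index 9.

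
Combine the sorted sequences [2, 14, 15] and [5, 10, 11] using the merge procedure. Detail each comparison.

Merging process:

Compare 2 vs 5: take 2 from left. Merged: [2]
Compare 14 vs 5: take 5 from right. Merged: [2, 5]
Compare 14 vs 10: take 10 from right. Merged: [2, 5, 10]
Compare 14 vs 11: take 11 from right. Merged: [2, 5, 10, 11]
Append remaining from left: [14, 15]. Merged: [2, 5, 10, 11, 14, 15]

Final merged array: [2, 5, 10, 11, 14, 15]
Total comparisons: 4

The merged array is [2, 5, 10, 11, 14, 15], requiring 4 comparisons. The merge step runs in O(n) time where n is the total number of elements.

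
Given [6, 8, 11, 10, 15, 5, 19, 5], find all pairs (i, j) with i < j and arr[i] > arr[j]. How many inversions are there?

Finding inversions in [6, 8, 11, 10, 15, 5, 19, 5]:

(0, 5): arr[0]=6 > arr[5]=5
(0, 7): arr[0]=6 > arr[7]=5
(1, 5): arr[1]=8 > arr[5]=5
(1, 7): arr[1]=8 > arr[7]=5
(2, 3): arr[2]=11 > arr[3]=10
(2, 5): arr[2]=11 > arr[5]=5
(2, 7): arr[2]=11 > arr[7]=5
(3, 5): arr[3]=10 > arr[5]=5
(3, 7): arr[3]=10 > arr[7]=5
(4, 5): arr[4]=15 > arr[5]=5
(4, 7): arr[4]=15 > arr[7]=5
(6, 7): arr[6]=19 > arr[7]=5

Total inversions: 12

The array has 12 inversion(s): (0,5), (0,7), (1,5), (1,7), (2,3), (2,5), (2,7), (3,5), (3,7), (4,5), (4,7), (6,7). Each pair (i,j) satisfies i < j and arr[i] > arr[j].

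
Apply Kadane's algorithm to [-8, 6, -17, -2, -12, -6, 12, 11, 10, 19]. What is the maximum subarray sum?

Using Kadane's algorithm on [-8, 6, -17, -2, -12, -6, 12, 11, 10, 19]:

Scanning through the array:
Position 1 (value 6): max_ending_here = 6, max_so_far = 6
Position 2 (value -17): max_ending_here = -11, max_so_far = 6
Position 3 (value -2): max_ending_here = -2, max_so_far = 6
Position 4 (value -12): max_ending_here = -12, max_so_far = 6
Position 5 (value -6): max_ending_here = -6, max_so_far = 6
Position 6 (value 12): max_ending_here = 12, max_so_far = 12
Position 7 (value 11): max_ending_here = 23, max_so_far = 23
Position 8 (value 10): max_ending_here = 33, max_so_far = 33
Position 9 (value 19): max_ending_here = 52, max_so_far = 52

Maximum subarray: [12, 11, 10, 19]
Maximum sum: 52

The maximum subarray is [12, 11, 10, 19] with sum 52. This subarray runs from index 6 to index 9.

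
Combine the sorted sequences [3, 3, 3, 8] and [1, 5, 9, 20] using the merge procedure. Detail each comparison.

Merging process:

Compare 3 vs 1: take 1 from right. Merged: [1]
Compare 3 vs 5: take 3 from left. Merged: [1, 3]
Compare 3 vs 5: take 3 from left. Merged: [1, 3, 3]
Compare 3 vs 5: take 3 from left. Merged: [1, 3, 3, 3]
Compare 8 vs 5: take 5 from right. Merged: [1, 3, 3, 3, 5]
Compare 8 vs 9: take 8 from left. Merged: [1, 3, 3, 3, 5, 8]
Append remaining from right: [9, 20]. Merged: [1, 3, 3, 3, 5, 8, 9, 20]

Final merged array: [1, 3, 3, 3, 5, 8, 9, 20]
Total comparisons: 6

The merged array is [1, 3, 3, 3, 5, 8, 9, 20], requiring 6 comparisons. The merge step runs in O(n) time where n is the total number of elements.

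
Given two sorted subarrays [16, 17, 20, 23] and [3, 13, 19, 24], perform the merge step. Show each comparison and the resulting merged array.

Merging process:

Compare 16 vs 3: take 3 from right. Merged: [3]
Compare 16 vs 13: take 13 from right. Merged: [3, 13]
Compare 16 vs 19: take 16 from left. Merged: [3, 13, 16]
Compare 17 vs 19: take 17 from left. Merged: [3, 13, 16, 17]
Compare 20 vs 19: take 19 from right. Merged: [3, 13, 16, 17, 19]
Compare 20 vs 24: take 20 from left. Merged: [3, 13, 16, 17, 19, 20]
Compare 23 vs 24: take 23 from left. Merged: [3, 13, 16, 17, 19, 20, 23]
Append remaining from right: [24]. Merged: [3, 13, 16, 17, 19, 20, 23, 24]

Final merged array: [3, 13, 16, 17, 19, 20, 23, 24]
Total comparisons: 7

The merged array is [3, 13, 16, 17, 19, 20, 23, 24], requiring 7 comparisons. The merge step runs in O(n) time where n is the total number of elements.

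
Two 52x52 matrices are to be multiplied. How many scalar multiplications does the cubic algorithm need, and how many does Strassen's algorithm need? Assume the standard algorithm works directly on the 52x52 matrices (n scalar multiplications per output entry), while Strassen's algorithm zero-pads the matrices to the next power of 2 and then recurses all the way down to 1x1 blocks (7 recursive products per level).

Matrix multiplication for 52x52 matrices:

Strassen's algorithm requires power-of-2 dimensions. Pad 52x52 to 64x64 (next power of 2).

Standard algorithm: 52^3 = 140608 multiplications
Strassen's algorithm: 7^(log2(64)) = 7^6 = 117649 multiplications
Savings: 140608 - 117649 = 22959 multiplications

Standard: 140608 multiplications (52^3). Strassen: 117649 multiplications (7^6, after padding to 64x64). Strassen reduces 8 recursive multiplications to 7 at each level.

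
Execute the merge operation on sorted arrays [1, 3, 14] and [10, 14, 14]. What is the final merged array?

Merging process:

Compare 1 vs 10: take 1 from left. Merged: [1]
Compare 3 vs 10: take 3 from left. Merged: [1, 3]
Compare 14 vs 10: take 10 from right. Merged: [1, 3, 10]
Compare 14 vs 14: take 14 from left. Merged: [1, 3, 10, 14]
Append remaining from right: [14, 14]. Merged: [1, 3, 10, 14, 14, 14]

Final merged array: [1, 3, 10, 14, 14, 14]
Total comparisons: 4

The merged array is [1, 3, 10, 14, 14, 14], requiring 4 comparisons. The merge step runs in O(n) time where n is the total number of elements.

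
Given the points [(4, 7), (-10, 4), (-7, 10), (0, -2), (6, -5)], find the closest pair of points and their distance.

Computing all pairwise distances among 5 points:

d((4, 7), (-10, 4)) = 14.3178
d((4, 7), (-7, 10)) = 11.4018
d((4, 7), (0, -2)) = 9.8489
d((4, 7), (6, -5)) = 12.1655
d((-10, 4), (-7, 10)) = 6.7082 <-- minimum
d((-10, 4), (0, -2)) = 11.6619
d((-10, 4), (6, -5)) = 18.3576
d((-7, 10), (0, -2)) = 13.8924
d((-7, 10), (6, -5)) = 19.8494
d((0, -2), (6, -5)) = 6.7082 <-- minimum

Minimum distance: 6.7082 (tie among 2 pairs: (-10, 4) and (-7, 10); (0, -2) and (6, -5))

The minimum Euclidean distance is 6.7082. There is a tie: 2 pairs achieve this minimum — (-10, 4) and (-7, 10); (0, -2) and (6, -5). Any of these is a valid closest pair. For 5 points, brute-force pairwise comparison is shown above. For large n, the divide-and-conquer algorithm (sort by x, recurse on halves, check the dividing strip) achieves O(n log n).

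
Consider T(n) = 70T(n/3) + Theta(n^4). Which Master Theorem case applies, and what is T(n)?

Master Theorem for T(n) = 70T(n/3) + O(n^4):

a = 70, b = 3, c = 4
log_b(a) = log_3(70) = 3.8671

Case 3: c = 4 > log_3(70) = 3.8671
T(n) = O(n^4) = O(n^4)

For T(n) = 70T(n/3) + O(n^4): log_3(70) = 3.8671. This is Case 3 of the Master Theorem (c > log_b(a), work dominated by root), giving O(n^4).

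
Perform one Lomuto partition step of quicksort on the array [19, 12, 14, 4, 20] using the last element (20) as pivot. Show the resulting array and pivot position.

Lomuto partition with pivot = 20:

Initial array: [19, 12, 14, 4, 20]

arr[0]=19 <= 20: swap with position 0, array becomes [19, 12, 14, 4, 20]
arr[1]=12 <= 20: swap with position 1, array becomes [19, 12, 14, 4, 20]
arr[2]=14 <= 20: swap with position 2, array becomes [19, 12, 14, 4, 20]
arr[3]=4 <= 20: swap with position 3, array becomes [19, 12, 14, 4, 20]

Place pivot at position 4: [19, 12, 14, 4, 20]
Pivot position: 4

After partitioning with pivot 20, the array becomes [19, 12, 14, 4, 20]. The pivot is placed at index 4. All elements to the left of the pivot are <= 20, and all elements to the right are > 20.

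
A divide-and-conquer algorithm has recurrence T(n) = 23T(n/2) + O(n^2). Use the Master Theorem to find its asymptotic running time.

Master Theorem for T(n) = 23T(n/2) + O(n^2):

a = 23, b = 2, c = 2
log_b(a) = log_2(23) = 4.5236

Case 1: c = 2 < log_2(23) = 4.5236
T(n) = O(n^(log_2 23))

For T(n) = 23T(n/2) + O(n^2): log_2(23) = 4.5236. This is Case 1 of the Master Theorem (c < log_b(a), work dominated by leaves), giving O(n^(log_2 23)).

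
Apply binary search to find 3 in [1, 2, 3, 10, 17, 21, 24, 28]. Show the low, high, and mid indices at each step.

Binary search for 3 in [1, 2, 3, 10, 17, 21, 24, 28]:

lo=0, hi=7, mid=3, arr[mid]=10 -> 10 > 3, search left half
lo=0, hi=2, mid=1, arr[mid]=2 -> 2 < 3, search right half
lo=2, hi=2, mid=2, arr[mid]=3 -> Found target at index 2!

Binary search finds 3 at index 2 after 3 comparisons. The search repeatedly halves the search space by comparing with the middle element.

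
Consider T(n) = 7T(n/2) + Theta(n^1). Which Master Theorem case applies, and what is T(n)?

Master Theorem for T(n) = 7T(n/2) + O(n^1):

a = 7, b = 2, c = 1
log_b(a) = log_2(7) = 2.8074

Case 1: c = 1 < log_2(7) = 2.8074
T(n) = O(n^(log_2 7))

For T(n) = 7T(n/2) + O(n^1): log_2(7) = 2.8074. This is Case 1 of the Master Theorem (c < log_b(a), work dominated by leaves), giving O(n^(log_2 7)).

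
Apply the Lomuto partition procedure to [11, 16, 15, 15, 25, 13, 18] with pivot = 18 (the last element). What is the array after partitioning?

Lomuto partition with pivot = 18:

Initial array: [11, 16, 15, 15, 25, 13, 18]

arr[0]=11 <= 18: swap with position 0, array becomes [11, 16, 15, 15, 25, 13, 18]
arr[1]=16 <= 18: swap with position 1, array becomes [11, 16, 15, 15, 25, 13, 18]
arr[2]=15 <= 18: swap with position 2, array becomes [11, 16, 15, 15, 25, 13, 18]
arr[3]=15 <= 18: swap with position 3, array becomes [11, 16, 15, 15, 25, 13, 18]
arr[4]=25 > 18: no swap
arr[5]=13 <= 18: swap with position 4, array becomes [11, 16, 15, 15, 13, 25, 18]

Place pivot at position 5: [11, 16, 15, 15, 13, 18, 25]
Pivot position: 5

After partitioning with pivot 18, the array becomes [11, 16, 15, 15, 13, 18, 25]. The pivot is placed at index 5. All elements to the left of the pivot are <= 18, and all elements to the right are > 18.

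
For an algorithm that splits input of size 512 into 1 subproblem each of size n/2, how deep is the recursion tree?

For divide and conquer with division factor 2:

Problem sizes at each level:
Level 0: 512
Level 1: 256
Level 2: 128
Level 3: 64
Level 4: 32
Level 5: 16
Level 6: 8
Level 7: 4
Level 8: 2
Level 9: 1

The root is level 0 and the size-1 base case is level 9 (the tree spans levels 0 through 9, i.e. 10 levels counting the root), so the depth is the number of divisions: log_2(512) = 9

The recursion tree depth is log_2(512) = 9. At each level, the problem size is divided by 2, so it takes 9 divisions to reduce to a base case of size 1. The algorithm makes 1 recursive call at each level.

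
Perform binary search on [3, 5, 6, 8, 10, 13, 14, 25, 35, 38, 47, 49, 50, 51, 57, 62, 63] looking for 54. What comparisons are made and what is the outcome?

Binary search for 54 in [3, 5, 6, 8, 10, 13, 14, 25, 35, 38, 47, 49, 50, 51, 57, 62, 63]:

lo=0, hi=16, mid=8, arr[mid]=35 -> 35 < 54, search right half
lo=9, hi=16, mid=12, arr[mid]=50 -> 50 < 54, search right half
lo=13, hi=16, mid=14, arr[mid]=57 -> 57 > 54, search left half
lo=13, hi=13, mid=13, arr[mid]=51 -> 51 < 54, search right half
lo=14 > hi=13, target 54 not found

Binary search determines that 54 is not in the array after 4 comparisons. The search space was exhausted without finding the target.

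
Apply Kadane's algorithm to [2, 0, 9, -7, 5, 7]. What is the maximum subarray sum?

Using Kadane's algorithm on [2, 0, 9, -7, 5, 7]:

Scanning through the array:
Position 1 (value 0): max_ending_here = 2, max_so_far = 2
Position 2 (value 9): max_ending_here = 11, max_so_far = 11
Position 3 (value -7): max_ending_here = 4, max_so_far = 11
Position 4 (value 5): max_ending_here = 9, max_so_far = 11
Position 5 (value 7): max_ending_here = 16, max_so_far = 16

Maximum subarray: [2, 0, 9, -7, 5, 7]
Maximum sum: 16

The maximum subarray is [2, 0, 9, -7, 5, 7] with sum 16. This subarray runs from index 0 to index 5.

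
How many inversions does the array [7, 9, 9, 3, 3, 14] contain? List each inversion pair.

Finding inversions in [7, 9, 9, 3, 3, 14]:

(0, 3): arr[0]=7 > arr[3]=3
(0, 4): arr[0]=7 > arr[4]=3
(1, 3): arr[1]=9 > arr[3]=3
(1, 4): arr[1]=9 > arr[4]=3
(2, 3): arr[2]=9 > arr[3]=3
(2, 4): arr[2]=9 > arr[4]=3

Total inversions: 6

The array has 6 inversion(s): (0,3), (0,4), (1,3), (1,4), (2,3), (2,4). Each pair (i,j) satisfies i < j and arr[i] > arr[j].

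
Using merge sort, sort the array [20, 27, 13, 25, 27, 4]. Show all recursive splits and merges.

Merge sort trace:

Split: [20, 27, 13, 25, 27, 4] -> [20, 27, 13] and [25, 27, 4]
  Split: [20, 27, 13] -> [20] and [27, 13]
    Split: [27, 13] -> [27] and [13]
    Merge: [27] + [13] -> [13, 27]
  Merge: [20] + [13, 27] -> [13, 20, 27]
  Split: [25, 27, 4] -> [25] and [27, 4]
    Split: [27, 4] -> [27] and [4]
    Merge: [27] + [4] -> [4, 27]
  Merge: [25] + [4, 27] -> [4, 25, 27]
Merge: [13, 20, 27] + [4, 25, 27] -> [4, 13, 20, 25, 27, 27]

Final sorted array: [4, 13, 20, 25, 27, 27]

The merge sort proceeds by recursively splitting the array and merging sorted halves.
After all merges, the sorted array is [4, 13, 20, 25, 27, 27].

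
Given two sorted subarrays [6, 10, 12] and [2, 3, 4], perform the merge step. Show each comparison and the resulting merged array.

Merging process:

Compare 6 vs 2: take 2 from right. Merged: [2]
Compare 6 vs 3: take 3 from right. Merged: [2, 3]
Compare 6 vs 4: take 4 from right. Merged: [2, 3, 4]
Append remaining from left: [6, 10, 12]. Merged: [2, 3, 4, 6, 10, 12]

Final merged array: [2, 3, 4, 6, 10, 12]
Total comparisons: 3

The merged array is [2, 3, 4, 6, 10, 12], requiring 3 comparisons. The merge step runs in O(n) time where n is the total number of elements.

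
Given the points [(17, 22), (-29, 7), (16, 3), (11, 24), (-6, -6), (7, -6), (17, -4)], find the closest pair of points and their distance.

Computing all pairwise distances among 7 points:

d((17, 22), (-29, 7)) = 48.3839
d((17, 22), (16, 3)) = 19.0263
d((17, 22), (11, 24)) = 6.3246 <-- minimum
d((17, 22), (-6, -6)) = 36.2353
d((17, 22), (7, -6)) = 29.7321
d((17, 22), (17, -4)) = 26.0
d((-29, 7), (16, 3)) = 45.1774
d((-29, 7), (11, 24)) = 43.4626
d((-29, 7), (-6, -6)) = 26.4197
d((-29, 7), (7, -6)) = 38.2753
d((-29, 7), (17, -4)) = 47.2969
d((16, 3), (11, 24)) = 21.587
d((16, 3), (-6, -6)) = 23.7697
d((16, 3), (7, -6)) = 12.7279
d((16, 3), (17, -4)) = 7.0711
d((11, 24), (-6, -6)) = 34.4819
d((11, 24), (7, -6)) = 30.2655
d((11, 24), (17, -4)) = 28.6356
d((-6, -6), (7, -6)) = 13.0
d((-6, -6), (17, -4)) = 23.0868
d((7, -6), (17, -4)) = 10.198

Closest pair: (17, 22) and (11, 24) with distance 6.3246

The closest pair is (17, 22) and (11, 24) with Euclidean distance 6.3246. For 7 points, brute-force pairwise comparison is shown above. For large n, the divide-and-conquer algorithm (sort by x, recurse on halves, check the dividing strip) achieves O(n log n).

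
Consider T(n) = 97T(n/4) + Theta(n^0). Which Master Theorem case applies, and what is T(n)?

Master Theorem for T(n) = 97T(n/4) + O(n^0):

a = 97, b = 4, c = 0
log_b(a) = log_4(97) = 3.3000

Case 1: c = 0 < log_4(97) = 3.3000
T(n) = O(n^(log_4 97))

For T(n) = 97T(n/4) + O(n^0): log_4(97) = 3.3000. This is Case 1 of the Master Theorem (c < log_b(a), work dominated by leaves), giving O(n^(log_4 97)).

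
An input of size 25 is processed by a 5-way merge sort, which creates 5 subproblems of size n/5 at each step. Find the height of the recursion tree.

For divide and conquer with division factor 5:

Problem sizes at each level:
Level 0: 25
Level 1: 5
Level 2: 1

The root is level 0 and the size-1 base case is level 2 (the tree spans levels 0 through 2, i.e. 3 levels counting the root), so the depth is the number of divisions: log_5(25) = 2

The recursion tree depth is log_5(25) = 2. At each level, the problem size is divided by 5, so it takes 2 divisions to reduce to a base case of size 1. The algorithm makes 5 recursive calls at each level.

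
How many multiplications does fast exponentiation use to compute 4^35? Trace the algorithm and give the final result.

Computing 4^35 by squaring (build up from 4^1; each line after the first costs one multiplication):

4^1 = 4
4^2 = (4^1)^2 = 4^2 = 16
4^4 = (4^2)^2 = 16^2 = 256
4^8 = (4^4)^2 = 256^2 = 65536
4^16 = (4^8)^2 = 65536^2 = 4294967296
4^17 = 4 * 4^16 = 4 * 4294967296 = 17179869184
4^34 = (4^17)^2 = 17179869184^2 = 295147905179352825856
4^35 = 4 * 4^34 = 4 * 295147905179352825856 = 1180591620717411303424

Result: 1180591620717411303424
Multiplications needed: 7 (7 lines after 4^1)

4^35 = 1180591620717411303424. Using exponentiation by squaring, this requires 7 multiplications. The key idea: if the exponent is even, square the half-power; if odd, multiply by the base once.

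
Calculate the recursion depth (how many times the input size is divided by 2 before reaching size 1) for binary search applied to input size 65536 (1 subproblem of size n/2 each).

For divide and conquer with division factor 2:

Problem sizes at each level:
Level 0: 65536
Level 1: 32768
Level 2: 16384
Level 3: 8192
Level 4: 4096
Level 5: 2048
Level 6: 1024
Level 7: 512
Level 8: 256
Level 9: 128
Level 10: 64
Level 11: 32
Level 12: 16
Level 13: 8
Level 14: 4
Level 15: 2
Level 16: 1

The root is level 0 and the size-1 base case is level 16 (the tree spans levels 0 through 16, i.e. 17 levels counting the root), so the depth is the number of divisions: log_2(65536) = 16

The recursion tree depth is log_2(65536) = 16. At each level, the problem size is divided by 2, so it takes 16 divisions to reduce to a base case of size 1. The algorithm makes 1 recursive call at each level.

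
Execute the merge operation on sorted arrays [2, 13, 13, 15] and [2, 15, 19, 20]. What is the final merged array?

Merging process:

Compare 2 vs 2: take 2 from left. Merged: [2]
Compare 13 vs 2: take 2 from right. Merged: [2, 2]
Compare 13 vs 15: take 13 from left. Merged: [2, 2, 13]
Compare 13 vs 15: take 13 from left. Merged: [2, 2, 13, 13]
Compare 15 vs 15: take 15 from left. Merged: [2, 2, 13, 13, 15]
Append remaining from right: [15, 19, 20]. Merged: [2, 2, 13, 13, 15, 15, 19, 20]

Final merged array: [2, 2, 13, 13, 15, 15, 19, 20]
Total comparisons: 5

The merged array is [2, 2, 13, 13, 15, 15, 19, 20], requiring 5 comparisons. The merge step runs in O(n) time where n is the total number of elements.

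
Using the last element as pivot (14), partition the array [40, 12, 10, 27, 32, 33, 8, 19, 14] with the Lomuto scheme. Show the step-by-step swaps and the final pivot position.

Lomuto partition with pivot = 14:

Initial array: [40, 12, 10, 27, 32, 33, 8, 19, 14]

arr[0]=40 > 14: no swap
arr[1]=12 <= 14: swap with position 0, array becomes [12, 40, 10, 27, 32, 33, 8, 19, 14]
arr[2]=10 <= 14: swap with position 1, array becomes [12, 10, 40, 27, 32, 33, 8, 19, 14]
arr[3]=27 > 14: no swap
arr[4]=32 > 14: no swap
arr[5]=33 > 14: no swap
arr[6]=8 <= 14: swap with position 2, array becomes [12, 10, 8, 27, 32, 33, 40, 19, 14]
arr[7]=19 > 14: no swap

Place pivot at position 3: [12, 10, 8, 14, 32, 33, 40, 19, 27]
Pivot position: 3

After partitioning with pivot 14, the array becomes [12, 10, 8, 14, 32, 33, 40, 19, 27]. The pivot is placed at index 3. All elements to the left of the pivot are <= 14, and all elements to the right are > 14.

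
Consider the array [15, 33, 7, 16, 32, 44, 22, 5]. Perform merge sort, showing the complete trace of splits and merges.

Merge sort trace:

Split: [15, 33, 7, 16, 32, 44, 22, 5] -> [15, 33, 7, 16] and [32, 44, 22, 5]
  Split: [15, 33, 7, 16] -> [15, 33] and [7, 16]
    Split: [15, 33] -> [15] and [33]
    Merge: [15] + [33] -> [15, 33]
    Split: [7, 16] -> [7] and [16]
    Merge: [7] + [16] -> [7, 16]
  Merge: [15, 33] + [7, 16] -> [7, 15, 16, 33]
  Split: [32, 44, 22, 5] -> [32, 44] and [22, 5]
    Split: [32, 44] -> [32] and [44]
    Merge: [32] + [44] -> [32, 44]
    Split: [22, 5] -> [22] and [5]
    Merge: [22] + [5] -> [5, 22]
  Merge: [32, 44] + [5, 22] -> [5, 22, 32, 44]
Merge: [7, 15, 16, 33] + [5, 22, 32, 44] -> [5, 7, 15, 16, 22, 32, 33, 44]

Final sorted array: [5, 7, 15, 16, 22, 32, 33, 44]

The merge sort proceeds by recursively splitting the array and merging sorted halves.
After all merges, the sorted array is [5, 7, 15, 16, 22, 32, 33, 44].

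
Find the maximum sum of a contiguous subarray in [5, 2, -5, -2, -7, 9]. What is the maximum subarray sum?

Using Kadane's algorithm on [5, 2, -5, -2, -7, 9]:

Scanning through the array:
Position 1 (value 2): max_ending_here = 7, max_so_far = 7
Position 2 (value -5): max_ending_here = 2, max_so_far = 7
Position 3 (value -2): max_ending_here = 0, max_so_far = 7
Position 4 (value -7): max_ending_here = -7, max_so_far = 7
Position 5 (value 9): max_ending_here = 9, max_so_far = 9

Maximum subarray: [9]
Maximum sum: 9

The maximum subarray is [9] with sum 9. This subarray runs from index 5 to index 5.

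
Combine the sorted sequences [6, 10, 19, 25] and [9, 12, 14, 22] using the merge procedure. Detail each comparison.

Merging process:

Compare 6 vs 9: take 6 from left. Merged: [6]
Compare 10 vs 9: take 9 from right. Merged: [6, 9]
Compare 10 vs 12: take 10 from left. Merged: [6, 9, 10]
Compare 19 vs 12: take 12 from right. Merged: [6, 9, 10, 12]
Compare 19 vs 14: take 14 from right. Merged: [6, 9, 10, 12, 14]
Compare 19 vs 22: take 19 from left. Merged: [6, 9, 10, 12, 14, 19]
Compare 25 vs 22: take 22 from right. Merged: [6, 9, 10, 12, 14, 19, 22]
Append remaining from left: [25]. Merged: [6, 9, 10, 12, 14, 19, 22, 25]

Final merged array: [6, 9, 10, 12, 14, 19, 22, 25]
Total comparisons: 7

The merged array is [6, 9, 10, 12, 14, 19, 22, 25], requiring 7 comparisons. The merge step runs in O(n) time where n is the total number of elements.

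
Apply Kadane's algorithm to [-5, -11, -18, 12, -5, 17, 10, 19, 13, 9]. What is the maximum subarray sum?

Using Kadane's algorithm on [-5, -11, -18, 12, -5, 17, 10, 19, 13, 9]:

Scanning through the array:
Position 1 (value -11): max_ending_here = -11, max_so_far = -5
Position 2 (value -18): max_ending_here = -18, max_so_far = -5
Position 3 (value 12): max_ending_here = 12, max_so_far = 12
Position 4 (value -5): max_ending_here = 7, max_so_far = 12
Position 5 (value 17): max_ending_here = 24, max_so_far = 24
Position 6 (value 10): max_ending_here = 34, max_so_far = 34
Position 7 (value 19): max_ending_here = 53, max_so_far = 53
Position 8 (value 13): max_ending_here = 66, max_so_far = 66
Position 9 (value 9): max_ending_here = 75, max_so_far = 75

Maximum subarray: [12, -5, 17, 10, 19, 13, 9]
Maximum sum: 75

The maximum subarray is [12, -5, 17, 10, 19, 13, 9] with sum 75. This subarray runs from index 3 to index 9.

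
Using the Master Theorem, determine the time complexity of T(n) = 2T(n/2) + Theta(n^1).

Master Theorem for T(n) = 2T(n/2) + O(n^1):

a = 2, b = 2, c = 1
log_b(a) = log_2(2) = 1.0000

Case 2: c = 1 = log_2(2) = 1.0000
T(n) = O(n^1 log n) = O(n log n)

For T(n) = 2T(n/2) + O(n^1): log_2(2) = 1.0000. This is Case 2 of the Master Theorem (c = log_b(a), equal work at all levels), giving O(n log n).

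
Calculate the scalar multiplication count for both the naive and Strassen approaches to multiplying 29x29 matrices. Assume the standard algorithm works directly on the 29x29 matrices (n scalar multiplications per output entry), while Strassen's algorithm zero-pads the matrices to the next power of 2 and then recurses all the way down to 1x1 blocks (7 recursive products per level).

Matrix multiplication for 29x29 matrices:

Strassen's algorithm requires power-of-2 dimensions. Pad 29x29 to 32x32 (next power of 2).

Standard algorithm: 29^3 = 24389 multiplications
Strassen's algorithm: 7^(log2(32)) = 7^5 = 16807 multiplications
Savings: 24389 - 16807 = 7582 multiplications

Standard: 24389 multiplications (29^3). Strassen: 16807 multiplications (7^5, after padding to 32x32). Strassen reduces 8 recursive multiplications to 7 at each level.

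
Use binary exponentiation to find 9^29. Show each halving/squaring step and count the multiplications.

Computing 9^29 by squaring (build up from 9^1; each line after the first costs one multiplication):

9^1 = 9
9^2 = (9^1)^2 = 9^2 = 81
9^3 = 9 * 9^2 = 9 * 81 = 729
9^6 = (9^3)^2 = 729^2 = 531441
9^7 = 9 * 9^6 = 9 * 531441 = 4782969
9^14 = (9^7)^2 = 4782969^2 = 22876792454961
9^28 = (9^14)^2 = 22876792454961^2 = 523347633027360537213511521
9^29 = 9 * 9^28 = 9 * 523347633027360537213511521 = 4710128697246244834921603689

Result: 4710128697246244834921603689
Multiplications needed: 7 (7 lines after 9^1)

9^29 = 4710128697246244834921603689. Using exponentiation by squaring, this requires 7 multiplications. The key idea: if the exponent is even, square the half-power; if odd, multiply by the base once.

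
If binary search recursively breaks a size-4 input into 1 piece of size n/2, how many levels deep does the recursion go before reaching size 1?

For divide and conquer with division factor 2:

Problem sizes at each level:
Level 0: 4
Level 1: 2
Level 2: 1

The root is level 0 and the size-1 base case is level 2 (the tree spans levels 0 through 2, i.e. 3 levels counting the root), so the depth is the number of divisions: log_2(4) = 2

The recursion tree depth is log_2(4) = 2. At each level, the problem size is divided by 2, so it takes 2 divisions to reduce to a base case of size 1. The algorithm makes 1 recursive call at each level.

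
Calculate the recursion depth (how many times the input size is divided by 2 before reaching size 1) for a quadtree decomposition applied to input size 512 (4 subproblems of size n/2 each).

For divide and conquer with division factor 2:

Problem sizes at each level:
Level 0: 512
Level 1: 256
Level 2: 128
Level 3: 64
Level 4: 32
Level 5: 16
Level 6: 8
Level 7: 4
Level 8: 2
Level 9: 1

The root is level 0 and the size-1 base case is level 9 (the tree spans levels 0 through 9, i.e. 10 levels counting the root), so the depth is the number of divisions: log_2(512) = 9

The recursion tree depth is log_2(512) = 9. At each level, the problem size is divided by 2, so it takes 9 divisions to reduce to a base case of size 1. The algorithm makes 4 recursive calls at each level.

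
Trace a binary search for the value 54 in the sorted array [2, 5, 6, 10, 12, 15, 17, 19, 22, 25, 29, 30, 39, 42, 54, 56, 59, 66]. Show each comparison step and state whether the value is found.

Binary search for 54 in [2, 5, 6, 10, 12, 15, 17, 19, 22, 25, 29, 30, 39, 42, 54, 56, 59, 66]:

lo=0, hi=17, mid=8, arr[mid]=22 -> 22 < 54, search right half
lo=9, hi=17, mid=13, arr[mid]=42 -> 42 < 54, search right half
lo=14, hi=17, mid=15, arr[mid]=56 -> 56 > 54, search left half
lo=14, hi=14, mid=14, arr[mid]=54 -> Found target at index 14!

Binary search finds 54 at index 14 after 4 comparisons. The search repeatedly halves the search space by comparing with the middle element.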